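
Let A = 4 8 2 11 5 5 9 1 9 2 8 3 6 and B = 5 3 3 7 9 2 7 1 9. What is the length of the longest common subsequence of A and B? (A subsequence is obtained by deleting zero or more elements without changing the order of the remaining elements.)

4

A longest common subsequence is 5, 9, 1, 9 (length 4); the LCS DP confirms no longer common subsequence exists.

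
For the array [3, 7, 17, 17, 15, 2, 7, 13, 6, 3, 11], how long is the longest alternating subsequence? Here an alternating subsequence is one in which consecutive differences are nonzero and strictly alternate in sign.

Track the best alternating length ending on an up-step vs a down-step at each position: up/down = 1/1, 2/1, 2/1, 2/1, 2/3, 1/3, 4/3, 4/3, 4/5, 4/5, 6/5.
The maximum over both is 6; one such subsequence is 3, 7, 2, 7, 6, 11.

6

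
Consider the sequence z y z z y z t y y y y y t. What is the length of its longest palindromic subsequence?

One longest palindromic subsequence is tyyyyyt (positions 7,8,9,10,11,12,13); it reads the same forward and backward, and the interval DP gives dp[1][13] = 7.

7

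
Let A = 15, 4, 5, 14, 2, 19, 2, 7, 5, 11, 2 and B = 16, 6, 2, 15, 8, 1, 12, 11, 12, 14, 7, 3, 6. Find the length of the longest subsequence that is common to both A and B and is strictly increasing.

2

A longest common strictly increasing subsequence is 2, 11 (length 2); it appears in order in both A and B, and no longer such subsequence exists.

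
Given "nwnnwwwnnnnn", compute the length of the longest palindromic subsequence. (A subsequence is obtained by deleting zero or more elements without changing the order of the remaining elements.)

9

One longest palindromic subsequence is nnnwwwnnn (positions 1,3,4,5,6,7,10,11,12); it reads the same forward and backward, and the interval DP gives dp[1][12] = 9.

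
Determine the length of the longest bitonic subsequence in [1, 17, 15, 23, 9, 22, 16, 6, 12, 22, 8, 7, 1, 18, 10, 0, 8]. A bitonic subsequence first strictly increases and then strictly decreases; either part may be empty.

One longest bitonic subsequence is 1, 17, 23, 22, 16, 12, 8, 7, 1, 0 (positions 1,2,4,6,7,9,11,12,13,16): it rises to 23 then falls. Length 10 is optimal.

10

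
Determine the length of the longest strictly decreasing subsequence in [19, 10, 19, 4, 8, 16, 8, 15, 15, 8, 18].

4

Let dp[i] be the longest decreasing subsequence ending at position i. Then dp = [1, 2, 1, 3, 3, 2, 3, 3, 3, 4, 2].
The maximum is 4; one witness is 19, 16, 15, 8 at positions 1,6,8,10.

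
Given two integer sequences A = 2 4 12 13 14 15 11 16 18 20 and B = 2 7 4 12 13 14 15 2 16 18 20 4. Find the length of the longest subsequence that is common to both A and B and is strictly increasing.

9

For each value that appears in both, track the longest common increasing run ending there.
The best achievable length is 9; one witness is 2, 4, 12, 13, 14, 15, 16, 18, 20 (A-positions 1,2,3,4,5,6,8,9,10, B-positions 1,3,4,5,6,7,9,10,11).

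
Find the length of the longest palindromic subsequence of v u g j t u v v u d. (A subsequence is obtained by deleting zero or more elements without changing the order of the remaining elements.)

Using dp[i][j] = 2 + dp[i+1][j−1] if the ends match, else max(dp[i+1][j], dp[i][j−1]):
dp[1][10] = 5. A witness is vutuv at positions 1,2,5,6,8.

5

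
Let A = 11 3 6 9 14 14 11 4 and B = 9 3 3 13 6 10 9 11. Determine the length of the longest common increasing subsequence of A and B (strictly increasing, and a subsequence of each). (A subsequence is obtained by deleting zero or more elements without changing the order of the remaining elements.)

For each value that appears in both, track the longest common increasing run ending there.
The best achievable length is 4; one witness is 3, 6, 9, 11 (A-positions 2,3,4,7, B-positions 2,5,7,8).

4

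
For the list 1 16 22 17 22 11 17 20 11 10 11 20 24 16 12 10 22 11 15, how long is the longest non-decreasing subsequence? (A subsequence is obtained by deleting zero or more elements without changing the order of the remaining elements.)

7

Let dp[i] be the longest non-decreasing subsequence ending at position i. Then dp = [1, 2, 3, 3, 4, 2, 4, 5, 3, 2, 4, 6, 7, 5, 5, 3, 7, 5, 6].
The maximum is 7; one witness is 1, 16, 17, 17, 20, 20, 24 at positions 1,2,4,7,8,12,13.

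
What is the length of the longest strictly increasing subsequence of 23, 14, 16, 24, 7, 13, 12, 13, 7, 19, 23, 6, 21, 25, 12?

Scanning left to right, the best length ending at each element is: 23→1, 14→1, 16→2, 24→3, 7→1, 13→2, 12→2, 13→3, 7→1, 19→4, 23→5, 6→1, 21→5, 25→6, 12→2.
So the longest increasing subsequence has length 6, e.g. 7, 12, 13, 19, 23, 25.

6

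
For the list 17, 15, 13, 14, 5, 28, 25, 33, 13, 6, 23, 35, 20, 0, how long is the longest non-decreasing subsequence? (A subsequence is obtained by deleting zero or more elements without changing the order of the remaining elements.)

5

One longest non-decreasing subsequence is 13, 14, 28, 33, 35 (positions 3,4,6,8,12), of length 5; no longer one exists.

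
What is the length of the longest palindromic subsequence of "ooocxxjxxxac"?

One longest palindromic subsequence is cxxxxxc (positions 4,5,6,8,9,10,12); it reads the same forward and backward, and the interval DP gives dp[1][12] = 7.

7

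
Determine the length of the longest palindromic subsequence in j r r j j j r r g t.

7

Using dp[i][j] = 2 + dp[i+1][j−1] if the ends match, else max(dp[i+1][j], dp[i][j−1]):
dp[1][10] = 7. A witness is rrjjjrr at positions 2,3,4,5,6,7,8.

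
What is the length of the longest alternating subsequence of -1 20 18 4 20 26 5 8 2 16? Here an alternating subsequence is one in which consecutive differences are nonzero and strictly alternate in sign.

A longest alternating subsequence is -1, 20, 18, 20, 5, 8, 2, 16 (positions 1,2,3,5,7,8,9,10); its 7 consecutive differences strictly alternate in sign, and length 8 is optimal.

8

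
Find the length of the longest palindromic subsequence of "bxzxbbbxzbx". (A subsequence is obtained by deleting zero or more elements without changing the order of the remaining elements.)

9

One longest palindromic subsequence is xzxbbbxzx (positions 2,3,4,5,6,7,8,9,11); it reads the same forward and backward, and the interval DP gives dp[1][11] = 9.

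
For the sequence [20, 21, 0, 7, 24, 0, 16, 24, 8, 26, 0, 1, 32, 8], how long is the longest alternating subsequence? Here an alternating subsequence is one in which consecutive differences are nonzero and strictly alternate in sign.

11

A longest alternating subsequence is 20, 21, 0, 7, 0, 16, 8, 26, 0, 32, 8 (positions 1,2,3,4,6,7,9,10,11,13,14); its 10 consecutive differences strictly alternate in sign, and length 11 is optimal.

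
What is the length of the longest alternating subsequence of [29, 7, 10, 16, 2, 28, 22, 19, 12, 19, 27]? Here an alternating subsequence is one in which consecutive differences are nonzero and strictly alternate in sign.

7

Track the best alternating length ending on an up-step vs a down-step at each position: up/down = 1/1, 1/2, 3/2, 3/2, 1/4, 5/2, 5/6, 5/6, 5/6, 7/6, 7/6.
The maximum over both is 7; one such subsequence is 29, 7, 10, 2, 28, 12, 19.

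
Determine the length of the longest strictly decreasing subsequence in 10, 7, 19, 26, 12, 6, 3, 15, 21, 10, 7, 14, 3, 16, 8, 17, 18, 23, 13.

Let dp[i] be the longest decreasing subsequence ending at position i. Then dp = [1, 2, 1, 1, 2, 3, 4, 2, 2, 3, 4, 3, 5, 3, 4, 3, 3, 2, 4].
The maximum is 5; one witness is 19, 12, 10, 7, 3 at positions 3,5,10,11,13.

5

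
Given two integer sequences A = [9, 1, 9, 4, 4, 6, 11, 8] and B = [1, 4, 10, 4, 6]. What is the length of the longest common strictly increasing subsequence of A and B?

3

For each value that appears in both, track the longest common increasing run ending there.
The best achievable length is 3; one witness is 1, 4, 6 (A-positions 2,4,6, B-positions 1,2,5).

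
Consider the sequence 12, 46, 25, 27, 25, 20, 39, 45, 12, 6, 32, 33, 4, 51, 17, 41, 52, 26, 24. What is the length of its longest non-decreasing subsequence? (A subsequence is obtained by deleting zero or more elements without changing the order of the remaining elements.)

7

One longest non-decreasing subsequence is 12, 25, 27, 39, 45, 51, 52 (positions 1,3,4,7,8,14,17), of length 7; no longer one exists.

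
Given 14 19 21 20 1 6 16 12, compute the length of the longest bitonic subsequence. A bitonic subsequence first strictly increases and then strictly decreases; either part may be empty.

Let inc[i] be the LIS ending at i and dec[i] the longest strictly decreasing subsequence starting at i. inc = [1, 2, 3, 3, 1, 2, 3, 3], dec = [2, 3, 4, 3, 1, 1, 2, 1].
max_i inc[i]+dec[i]−1 = 6, with one witness 14, 19, 21, 20, 16, 12.

6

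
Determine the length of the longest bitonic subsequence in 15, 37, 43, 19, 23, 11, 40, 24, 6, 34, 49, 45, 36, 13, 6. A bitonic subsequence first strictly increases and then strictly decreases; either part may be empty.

10

Let inc[i] be the LIS ending at i and dec[i] the longest strictly decreasing subsequence starting at i. inc = [1, 2, 3, 2, 3, 1, 4, 4, 1, 5, 6, 6, 6, 2, 1], dec = [3, 4, 5, 3, 3, 2, 4, 3, 1, 3, 5, 4, 3, 2, 1].
max_i inc[i]+dec[i]−1 = 10, with one witness 15, 19, 23, 24, 34, 49, 45, 36, 13, 6.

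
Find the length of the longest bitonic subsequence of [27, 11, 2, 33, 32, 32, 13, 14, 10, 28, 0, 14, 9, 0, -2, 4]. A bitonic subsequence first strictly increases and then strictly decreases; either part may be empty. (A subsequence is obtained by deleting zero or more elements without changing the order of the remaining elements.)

Let inc[i] be the LIS ending at i and dec[i] the longest strictly decreasing subsequence starting at i. inc = [1, 1, 1, 2, 2, 2, 2, 3, 2, 4, 1, 3, 2, 1, 1, 2], dec = [6, 5, 3, 7, 6, 6, 5, 5, 4, 5, 2, 4, 3, 2, 1, 1].
max_i inc[i]+dec[i]−1 = 8, with one witness 27, 33, 32, 28, 14, 9, 0, -2.

8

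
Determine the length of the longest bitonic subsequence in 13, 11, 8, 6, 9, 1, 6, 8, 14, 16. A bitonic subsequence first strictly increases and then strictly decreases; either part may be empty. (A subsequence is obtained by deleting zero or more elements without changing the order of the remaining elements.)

Let inc[i] be the LIS ending at i and dec[i] the longest strictly decreasing subsequence starting at i. inc = [1, 1, 1, 1, 2, 1, 2, 3, 4, 5], dec = [5, 4, 3, 2, 2, 1, 1, 1, 1, 1].
max_i inc[i]+dec[i]−1 = 5, with one witness 13, 11, 8, 6, 1.

5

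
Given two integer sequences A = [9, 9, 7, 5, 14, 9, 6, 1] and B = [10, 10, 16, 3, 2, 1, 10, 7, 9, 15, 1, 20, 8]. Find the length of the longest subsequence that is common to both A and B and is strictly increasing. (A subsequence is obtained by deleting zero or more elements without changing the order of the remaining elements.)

2

A longest common strictly increasing subsequence is 7, 9 (length 2); it appears in order in both A and B, and no longer such subsequence exists.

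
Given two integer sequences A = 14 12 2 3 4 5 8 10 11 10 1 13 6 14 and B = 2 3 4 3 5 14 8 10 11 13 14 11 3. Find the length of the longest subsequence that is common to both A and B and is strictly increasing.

9

For each value that appears in both, track the longest common increasing run ending there.
The best achievable length is 9; one witness is 2, 3, 4, 5, 8, 10, 11, 13, 14 (A-positions 3,4,5,6,7,8,9,12,14, B-positions 1,2,3,5,7,8,9,10,11).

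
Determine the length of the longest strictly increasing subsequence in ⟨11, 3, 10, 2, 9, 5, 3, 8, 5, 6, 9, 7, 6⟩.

5

One longest increasing subsequence is 2, 3, 5, 6, 9 (positions 4,7,9,10,11), of length 5; no longer one exists.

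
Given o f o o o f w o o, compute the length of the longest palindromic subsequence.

7

Using dp[i][j] = 2 + dp[i+1][j−1] if the ends match, else max(dp[i+1][j], dp[i][j−1]):
dp[1][9] = 7. A witness is ofooofo at positions 1,2,3,4,5,6,9.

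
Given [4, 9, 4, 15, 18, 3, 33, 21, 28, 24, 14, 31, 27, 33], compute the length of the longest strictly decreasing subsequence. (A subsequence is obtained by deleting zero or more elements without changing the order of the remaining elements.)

Let dp[i] be the longest decreasing subsequence ending at position i. Then dp = [1, 1, 2, 1, 1, 3, 1, 2, 2, 3, 4, 2, 3, 1].
The maximum is 4; one witness is 33, 28, 24, 14 at positions 7,9,10,11.

4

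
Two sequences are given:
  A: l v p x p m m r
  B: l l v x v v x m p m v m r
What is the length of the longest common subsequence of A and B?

7

Backtracking the LCS table gives one alignment: l (A1,B2) → v (A2,B6) → x (A4,B7) → p (A5,B9) → m (A6,B10) → m (A7,B12) → r (A8,B13).
So the longest common subsequence has length 7.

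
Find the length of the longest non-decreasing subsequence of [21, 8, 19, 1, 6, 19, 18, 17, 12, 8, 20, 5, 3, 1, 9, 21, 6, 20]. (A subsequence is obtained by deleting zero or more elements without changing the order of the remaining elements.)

5

Let dp[i] be the longest non-decreasing subsequence ending at position i. Then dp = [1, 1, 2, 1, 2, 3, 3, 3, 3, 3, 4, 2, 2, 2, 4, 5, 3, 5].
The maximum is 5; one witness is 8, 19, 19, 20, 21 at positions 2,3,6,11,16.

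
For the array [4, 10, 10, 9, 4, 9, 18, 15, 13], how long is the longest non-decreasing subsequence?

4

Scanning left to right, the best length ending at each element is: 4→1, 10→2, 10→3, 9→2, 4→2, 9→3, 18→4, 15→4, 13→4.
So the longest non-decreasing subsequence has length 4, e.g. 4, 10, 10, 18.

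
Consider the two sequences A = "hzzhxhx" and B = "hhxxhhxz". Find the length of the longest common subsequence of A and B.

5

Backtracking the LCS table gives one alignment: h (A1,B1) → h (A4,B2) → x (A5,B4) → h (A6,B6) → x (A7,B7).
So the longest common subsequence has length 5.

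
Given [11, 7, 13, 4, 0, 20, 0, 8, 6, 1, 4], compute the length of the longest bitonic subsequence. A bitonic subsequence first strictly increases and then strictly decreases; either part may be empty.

Let inc[i] be the LIS ending at i and dec[i] the longest strictly decreasing subsequence starting at i. inc = [1, 1, 2, 1, 1, 3, 1, 2, 2, 2, 3], dec = [4, 3, 4, 2, 1, 4, 1, 3, 2, 1, 1].
max_i inc[i]+dec[i]−1 = 6, with one witness 11, 13, 20, 8, 6, 4.

6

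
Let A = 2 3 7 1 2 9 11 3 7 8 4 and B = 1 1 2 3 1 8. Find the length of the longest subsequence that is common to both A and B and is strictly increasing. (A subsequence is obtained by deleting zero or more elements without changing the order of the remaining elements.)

A longest common strictly increasing subsequence is 1, 2, 3, 8 (length 4); it appears in order in both A and B, and no longer such subsequence exists.

4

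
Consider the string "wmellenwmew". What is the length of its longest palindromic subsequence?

8

One longest palindromic subsequence is wmellemw (positions 1,2,3,4,5,6,9,11); it reads the same forward and backward, and the interval DP gives dp[1][11] = 8.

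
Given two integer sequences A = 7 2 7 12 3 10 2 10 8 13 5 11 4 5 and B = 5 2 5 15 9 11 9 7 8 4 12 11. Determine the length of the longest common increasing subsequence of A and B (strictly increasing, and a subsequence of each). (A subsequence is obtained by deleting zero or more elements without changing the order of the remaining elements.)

4

A longest common strictly increasing subsequence is 2, 7, 8, 11 (length 4); it appears in order in both A and B, and no longer such subsequence exists.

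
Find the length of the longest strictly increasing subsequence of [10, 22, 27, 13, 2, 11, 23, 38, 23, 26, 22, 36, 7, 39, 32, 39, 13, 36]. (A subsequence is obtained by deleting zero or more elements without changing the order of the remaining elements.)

6

Let dp[i] be the longest increasing subsequence ending at position i. Then dp = [1, 2, 3, 2, 1, 2, 3, 4, 3, 4, 3, 5, 2, 6, 5, 6, 3, 6].
The maximum is 6; one witness is 10, 22, 23, 26, 36, 39 at positions 1,2,7,10,12,14.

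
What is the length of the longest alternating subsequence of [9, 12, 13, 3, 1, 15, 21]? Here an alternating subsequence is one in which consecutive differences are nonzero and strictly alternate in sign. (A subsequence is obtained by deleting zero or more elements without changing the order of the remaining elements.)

Track the best alternating length ending on an up-step vs a down-step at each position: up/down = 1/1, 2/1, 2/1, 1/3, 1/3, 4/1, 4/1.
The maximum over both is 4; one such subsequence is 9, 12, 3, 15.

4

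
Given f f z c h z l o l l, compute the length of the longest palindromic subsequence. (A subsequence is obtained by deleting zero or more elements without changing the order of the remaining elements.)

3

Using dp[i][j] = 2 + dp[i+1][j−1] if the ends match, else max(dp[i+1][j], dp[i][j−1]):
dp[1][10] = 3. A witness is lll at positions 7,9,10.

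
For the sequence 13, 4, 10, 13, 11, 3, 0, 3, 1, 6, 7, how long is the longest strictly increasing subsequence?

4

One longest increasing subsequence is 0, 3, 6, 7 (positions 7,8,10,11), of length 4; no longer one exists.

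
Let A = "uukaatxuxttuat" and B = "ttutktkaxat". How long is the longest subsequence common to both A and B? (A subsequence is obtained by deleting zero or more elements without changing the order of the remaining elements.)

6

A longest common subsequence is ukaxat (length 6); the LCS DP confirms no longer common subsequence exists.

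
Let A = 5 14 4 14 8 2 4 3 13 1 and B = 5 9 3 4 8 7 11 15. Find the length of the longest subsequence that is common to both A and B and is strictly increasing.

2

For each value that appears in both, track the longest common increasing run ending there.
The best achievable length is 2; one witness is 5, 8 (A-positions 1,5, B-positions 1,5).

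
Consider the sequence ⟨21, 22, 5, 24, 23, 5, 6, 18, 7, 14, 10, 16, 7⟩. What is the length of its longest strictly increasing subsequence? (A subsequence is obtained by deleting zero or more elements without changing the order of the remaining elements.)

Scanning left to right, the best length ending at each element is: 21→1, 22→2, 5→1, 24→3, 23→3, 5→1, 6→2, 18→3, 7→3, 14→4, 10→4, 16→5, 7→3.
So the longest increasing subsequence has length 5, e.g. 5, 6, 7, 14, 16.

5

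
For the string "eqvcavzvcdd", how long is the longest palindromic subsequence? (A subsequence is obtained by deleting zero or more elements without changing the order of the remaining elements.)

5

Using dp[i][j] = 2 + dp[i+1][j−1] if the ends match, else max(dp[i+1][j], dp[i][j−1]):
dp[1][11] = 5. A witness is cvzvc at positions 4,6,7,8,9.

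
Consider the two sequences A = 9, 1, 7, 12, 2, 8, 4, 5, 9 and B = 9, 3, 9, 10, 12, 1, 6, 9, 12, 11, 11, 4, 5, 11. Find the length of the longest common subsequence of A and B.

Backtracking the LCS table gives one alignment: 9 (A1,B3) → 1 (A2,B6) → 12 (A4,B9) → 4 (A7,B12) → 5 (A8,B13).
So the longest common subsequence has length 5.

5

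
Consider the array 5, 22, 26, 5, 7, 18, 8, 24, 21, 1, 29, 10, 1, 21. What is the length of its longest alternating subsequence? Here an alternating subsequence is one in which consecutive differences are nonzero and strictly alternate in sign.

10

A longest alternating subsequence is 5, 22, 5, 18, 8, 24, 21, 29, 10, 21 (positions 1,2,4,6,7,8,9,11,12,14); its 9 consecutive differences strictly alternate in sign, and length 10 is optimal.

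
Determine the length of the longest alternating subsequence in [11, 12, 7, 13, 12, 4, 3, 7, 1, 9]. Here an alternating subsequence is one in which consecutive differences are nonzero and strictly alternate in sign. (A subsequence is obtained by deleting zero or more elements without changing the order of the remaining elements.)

8

A longest alternating subsequence is 11, 12, 7, 13, 4, 7, 1, 9 (positions 1,2,3,4,6,8,9,10); its 7 consecutive differences strictly alternate in sign, and length 8 is optimal.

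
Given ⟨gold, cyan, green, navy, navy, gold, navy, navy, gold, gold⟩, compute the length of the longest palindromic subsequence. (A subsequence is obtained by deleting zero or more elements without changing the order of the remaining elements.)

7

One longest palindromic subsequence is gold navy navy gold navy navy gold (positions 1,4,5,6,7,8,10); it reads the same forward and backward, and the interval DP gives dp[1][10] = 7.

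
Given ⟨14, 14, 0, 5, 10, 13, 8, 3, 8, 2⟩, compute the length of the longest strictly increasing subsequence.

4

Let dp[i] be the longest increasing subsequence ending at position i. Then dp = [1, 1, 1, 2, 3, 4, 3, 2, 3, 2].
The maximum is 4; one witness is 0, 5, 10, 13 at positions 3,4,5,6.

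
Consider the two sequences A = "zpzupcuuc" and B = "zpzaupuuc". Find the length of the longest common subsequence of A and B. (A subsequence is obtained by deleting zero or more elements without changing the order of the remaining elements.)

Backtracking the LCS table gives one alignment: z (A1,B1) → p (A2,B2) → z (A3,B3) → u (A4,B5) → p (A5,B6) → u (A7,B7) → u (A8,B8) → c (A9,B9).
So the longest common subsequence has length 8.

8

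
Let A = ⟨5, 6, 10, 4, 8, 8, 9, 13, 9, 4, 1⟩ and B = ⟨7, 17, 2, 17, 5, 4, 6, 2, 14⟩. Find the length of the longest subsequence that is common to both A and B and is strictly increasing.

2

For each value that appears in both, track the longest common increasing run ending there.
The best achievable length is 2; one witness is 5, 6 (A-positions 1,2, B-positions 5,7).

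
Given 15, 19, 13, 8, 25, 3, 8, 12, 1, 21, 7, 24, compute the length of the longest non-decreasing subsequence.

Let dp[i] be the longest non-decreasing subsequence ending at position i. Then dp = [1, 2, 1, 1, 3, 1, 2, 3, 1, 4, 2, 5].
The maximum is 5; one witness is 8, 8, 12, 21, 24 at positions 4,7,8,10,12.

5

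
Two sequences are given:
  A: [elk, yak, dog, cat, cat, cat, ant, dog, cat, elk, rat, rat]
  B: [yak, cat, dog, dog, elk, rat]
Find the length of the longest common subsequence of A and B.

Backtracking the LCS table gives one alignment: yak (A2,B1) → dog (A3,B3) → dog (A8,B4) → elk (A10,B5) → rat (A12,B6).
So the longest common subsequence has length 5.

5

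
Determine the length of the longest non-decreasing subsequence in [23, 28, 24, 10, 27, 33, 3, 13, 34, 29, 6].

One longest non-decreasing subsequence is 23, 24, 27, 33, 34 (positions 1,3,5,6,9), of length 5; no longer one exists.

5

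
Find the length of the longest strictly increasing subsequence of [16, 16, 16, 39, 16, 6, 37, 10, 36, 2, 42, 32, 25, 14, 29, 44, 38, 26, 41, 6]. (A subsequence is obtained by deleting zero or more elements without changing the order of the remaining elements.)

6

Scanning left to right, the best length ending at each element is: 16→1, 16→1, 16→1, 39→2, 16→1, 6→1, 37→2, 10→2, 36→3, 2→1, 42→4, 32→3, 25→3, 14→3, 29→4, 44→5, 38→5, 26→4, 41→6, 6→2.
So the longest increasing subsequence has length 6, e.g. 6, 10, 25, 29, 38, 41.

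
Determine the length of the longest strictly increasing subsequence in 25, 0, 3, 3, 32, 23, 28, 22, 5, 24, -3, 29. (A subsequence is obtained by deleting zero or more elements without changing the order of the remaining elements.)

5

Let dp[i] be the longest increasing subsequence ending at position i. Then dp = [1, 1, 2, 2, 3, 3, 4, 3, 3, 4, 1, 5].
The maximum is 5; one witness is 0, 3, 23, 28, 29 at positions 2,3,6,7,12.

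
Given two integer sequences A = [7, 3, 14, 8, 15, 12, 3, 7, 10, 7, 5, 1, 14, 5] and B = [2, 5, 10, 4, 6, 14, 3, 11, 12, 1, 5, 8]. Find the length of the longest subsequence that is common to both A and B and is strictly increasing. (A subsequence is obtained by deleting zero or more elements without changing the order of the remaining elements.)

2

A longest common strictly increasing subsequence is 5, 14 (length 2); it appears in order in both A and B, and no longer such subsequence exists.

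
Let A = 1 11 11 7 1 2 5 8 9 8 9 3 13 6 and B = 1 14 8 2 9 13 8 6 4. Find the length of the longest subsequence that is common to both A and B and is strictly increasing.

4

A longest common strictly increasing subsequence is 1, 8, 9, 13 (length 4); it appears in order in both A and B, and no longer such subsequence exists.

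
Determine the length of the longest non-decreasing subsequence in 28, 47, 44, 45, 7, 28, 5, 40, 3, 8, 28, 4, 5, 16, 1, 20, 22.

One longest non-decreasing subsequence is 3, 4, 5, 16, 20, 22 (positions 9,12,13,14,16,17), of length 6; no longer one exists.

6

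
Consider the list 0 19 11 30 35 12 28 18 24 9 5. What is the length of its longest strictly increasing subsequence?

5

Scanning left to right, the best length ending at each element is: 0→1, 19→2, 11→2, 30→3, 35→4, 12→3, 28→4, 18→4, 24→5, 9→2, 5→2.
So the longest increasing subsequence has length 5, e.g. 0, 11, 12, 18, 24.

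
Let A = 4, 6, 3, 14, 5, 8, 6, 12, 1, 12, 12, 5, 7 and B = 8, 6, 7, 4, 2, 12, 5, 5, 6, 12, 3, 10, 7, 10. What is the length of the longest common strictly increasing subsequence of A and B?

For each value that appears in both, track the longest common increasing run ending there.
The best achievable length is 4; one witness is 4, 5, 6, 12 (A-positions 1,5,7,8, B-positions 4,7,9,10).

4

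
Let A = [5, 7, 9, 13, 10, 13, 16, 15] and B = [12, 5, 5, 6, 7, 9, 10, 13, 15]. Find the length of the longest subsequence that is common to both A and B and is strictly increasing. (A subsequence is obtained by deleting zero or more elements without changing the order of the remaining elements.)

A longest common strictly increasing subsequence is 5, 7, 9, 10, 13, 15 (length 6); it appears in order in both A and B, and no longer such subsequence exists.

6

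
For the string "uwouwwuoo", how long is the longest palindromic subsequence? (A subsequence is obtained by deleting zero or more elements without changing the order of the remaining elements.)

One longest palindromic subsequence is ouwwuo (positions 3,4,5,6,7,9); it reads the same forward and backward, and the interval DP gives dp[1][9] = 6.

6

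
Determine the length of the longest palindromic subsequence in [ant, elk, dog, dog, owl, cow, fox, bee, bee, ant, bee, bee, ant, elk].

7

One longest palindromic subsequence is elk bee bee ant bee bee elk (positions 2,8,9,10,11,12,14); it reads the same forward and backward, and the interval DP gives dp[1][14] = 7.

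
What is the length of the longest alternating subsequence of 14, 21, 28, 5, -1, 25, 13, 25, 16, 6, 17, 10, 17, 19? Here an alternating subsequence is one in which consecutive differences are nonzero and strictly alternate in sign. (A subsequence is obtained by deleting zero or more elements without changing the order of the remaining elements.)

10

Track the best alternating length ending on an up-step vs a down-step at each position: up/down = 1/1, 2/1, 2/1, 1/3, 1/3, 4/3, 4/5, 6/3, 6/7, 4/7, 8/7, 8/9, 10/7, 10/7.
The maximum over both is 10; one such subsequence is 14, 21, 5, 25, 13, 25, 16, 17, 10, 17.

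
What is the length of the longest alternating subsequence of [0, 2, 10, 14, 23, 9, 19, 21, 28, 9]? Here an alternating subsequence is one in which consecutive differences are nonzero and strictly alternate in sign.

Track the best alternating length ending on an up-step vs a down-step at each position: up/down = 1/1, 2/1, 2/1, 2/1, 2/1, 2/3, 4/3, 4/3, 4/1, 2/5.
The maximum over both is 5; one such subsequence is 0, 10, 9, 19, 9.

5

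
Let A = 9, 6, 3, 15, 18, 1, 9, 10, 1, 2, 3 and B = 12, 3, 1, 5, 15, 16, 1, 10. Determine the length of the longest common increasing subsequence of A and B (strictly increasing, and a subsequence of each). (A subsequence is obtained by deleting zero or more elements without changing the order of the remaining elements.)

2

For each value that appears in both, track the longest common increasing run ending there.
The best achievable length is 2; one witness is 3, 15 (A-positions 3,4, B-positions 2,5).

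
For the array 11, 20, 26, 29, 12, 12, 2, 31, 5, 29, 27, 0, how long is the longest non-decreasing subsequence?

5

Scanning left to right, the best length ending at each element is: 11→1, 20→2, 26→3, 29→4, 12→2, 12→3, 2→1, 31→5, 5→2, 29→5, 27→4, 0→1.
So the longest non-decreasing subsequence has length 5, e.g. 11, 20, 26, 29, 31.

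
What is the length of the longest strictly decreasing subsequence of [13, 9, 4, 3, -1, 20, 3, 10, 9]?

5

Scanning left to right, the best length ending at each element is: 13→1, 9→2, 4→3, 3→4, -1→5, 20→1, 3→4, 10→2, 9→3.
So the longest decreasing subsequence has length 5, e.g. 13, 9, 4, 3, -1.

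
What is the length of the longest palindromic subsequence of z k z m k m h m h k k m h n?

One longest palindromic subsequence is mkhmhkm (positions 4,5,7,8,9,11,12); it reads the same forward and backward, and the interval DP gives dp[1][14] = 7.

7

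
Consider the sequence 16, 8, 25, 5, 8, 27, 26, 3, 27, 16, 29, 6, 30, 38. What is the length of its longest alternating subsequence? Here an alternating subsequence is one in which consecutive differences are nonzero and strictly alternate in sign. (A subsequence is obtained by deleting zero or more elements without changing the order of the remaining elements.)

11

Track the best alternating length ending on an up-step vs a down-step at each position: up/down = 1/1, 1/2, 3/1, 1/4, 5/4, 5/1, 5/6, 1/6, 7/1, 7/8, 9/1, 7/10, 11/1, 11/1.
The maximum over both is 11; one such subsequence is 16, 8, 25, 5, 27, 26, 27, 16, 29, 6, 30.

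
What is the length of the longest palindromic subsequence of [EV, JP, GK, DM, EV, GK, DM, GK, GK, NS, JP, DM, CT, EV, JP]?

9

Using dp[i][j] = 2 + dp[i+1][j−1] if the ends match, else max(dp[i+1][j], dp[i][j−1]):
dp[1][15] = 9. A witness is EV JP GK GK DM GK GK JP EV at positions 1,2,3,6,7,8,9,11,14.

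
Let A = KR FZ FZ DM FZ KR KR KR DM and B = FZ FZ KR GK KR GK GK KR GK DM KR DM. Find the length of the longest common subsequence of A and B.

Backtracking the LCS table gives one alignment: FZ (A2,B1) → FZ (A3,B2) → KR (A6,B5) → KR (A7,B8) → KR (A8,B11) → DM (A9,B12).
So the longest common subsequence has length 6.

6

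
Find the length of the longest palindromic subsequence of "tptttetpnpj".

6

One longest palindromic subsequence is pttttp (positions 2,3,4,5,7,10); it reads the same forward and backward, and the interval DP gives dp[1][11] = 6.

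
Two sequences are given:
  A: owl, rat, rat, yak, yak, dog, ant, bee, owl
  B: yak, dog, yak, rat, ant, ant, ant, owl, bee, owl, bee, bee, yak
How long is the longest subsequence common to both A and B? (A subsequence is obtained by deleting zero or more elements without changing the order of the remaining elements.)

Backtracking the LCS table gives one alignment: yak (A4,B1) → yak (A5,B3) → ant (A7,B7) → bee (A8,B9) → owl (A9,B10).
So the longest common subsequence has length 5.

5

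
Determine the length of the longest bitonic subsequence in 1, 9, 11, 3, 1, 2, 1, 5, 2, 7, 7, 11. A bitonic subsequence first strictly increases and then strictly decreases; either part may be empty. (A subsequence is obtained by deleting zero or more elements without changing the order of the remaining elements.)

6

One longest bitonic subsequence is 1, 9, 11, 3, 2, 1 (positions 1,2,3,4,6,7): it rises to 11 then falls. Length 6 is optimal.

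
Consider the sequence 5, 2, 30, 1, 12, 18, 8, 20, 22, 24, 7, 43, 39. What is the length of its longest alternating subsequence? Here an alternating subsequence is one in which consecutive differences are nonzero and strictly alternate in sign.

A longest alternating subsequence is 5, 2, 30, 1, 12, 8, 20, 7, 43, 39 (positions 1,2,3,4,5,7,8,11,12,13); its 9 consecutive differences strictly alternate in sign, and length 10 is optimal.

10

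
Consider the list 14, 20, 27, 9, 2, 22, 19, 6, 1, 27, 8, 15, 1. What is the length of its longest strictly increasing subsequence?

Let dp[i] be the longest increasing subsequence ending at position i. Then dp = [1, 2, 3, 1, 1, 3, 2, 2, 1, 4, 3, 4, 1].
The maximum is 4; one witness is 14, 20, 22, 27 at positions 1,2,6,10.

4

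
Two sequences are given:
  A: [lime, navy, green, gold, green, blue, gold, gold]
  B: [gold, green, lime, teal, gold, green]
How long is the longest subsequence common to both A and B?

3

Backtracking the LCS table gives one alignment: lime (A1,B3) → gold (A4,B5) → green (A5,B6).
So the longest common subsequence has length 3.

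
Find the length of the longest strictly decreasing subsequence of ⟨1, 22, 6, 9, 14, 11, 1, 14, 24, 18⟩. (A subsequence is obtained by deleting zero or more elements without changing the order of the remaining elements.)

4

Scanning left to right, the best length ending at each element is: 1→1, 22→1, 6→2, 9→2, 14→2, 11→3, 1→4, 14→2, 24→1, 18→2.
So the longest decreasing subsequence has length 4, e.g. 22, 14, 11, 1.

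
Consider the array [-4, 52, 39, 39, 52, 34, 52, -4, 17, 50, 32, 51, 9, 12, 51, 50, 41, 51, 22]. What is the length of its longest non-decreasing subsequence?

7

Let dp[i] be the longest non-decreasing subsequence ending at position i. Then dp = [1, 2, 2, 3, 4, 2, 5, 2, 3, 4, 4, 5, 3, 4, 6, 5, 5, 7, 5].
The maximum is 7; one witness is -4, 39, 39, 50, 51, 51, 51 at positions 1,3,4,10,12,15,18.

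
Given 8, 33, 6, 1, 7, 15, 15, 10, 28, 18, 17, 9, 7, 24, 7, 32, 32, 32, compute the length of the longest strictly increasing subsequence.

6

One longest increasing subsequence is 6, 7, 15, 18, 24, 32 (positions 3,5,6,10,14,16), of length 6; no longer one exists.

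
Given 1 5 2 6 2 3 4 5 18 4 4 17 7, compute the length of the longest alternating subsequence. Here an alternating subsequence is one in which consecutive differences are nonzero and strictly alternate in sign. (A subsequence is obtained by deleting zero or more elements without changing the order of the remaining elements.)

A longest alternating subsequence is 1, 5, 2, 6, 2, 5, 4, 17, 7 (positions 1,2,3,4,5,8,10,12,13); its 8 consecutive differences strictly alternate in sign, and length 9 is optimal.

9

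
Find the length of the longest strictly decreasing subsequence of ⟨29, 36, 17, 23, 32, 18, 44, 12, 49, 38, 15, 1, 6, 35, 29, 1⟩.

6

Let dp[i] be the longest decreasing subsequence ending at position i. Then dp = [1, 1, 2, 2, 2, 3, 1, 4, 1, 2, 4, 5, 5, 3, 4, 6].
The maximum is 6; one witness is 29, 23, 18, 12, 6, 1 at positions 1,4,6,8,13,16.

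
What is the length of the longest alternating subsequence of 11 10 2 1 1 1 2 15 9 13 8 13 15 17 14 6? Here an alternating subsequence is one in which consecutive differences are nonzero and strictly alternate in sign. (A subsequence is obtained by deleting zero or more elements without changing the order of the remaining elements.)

8

A longest alternating subsequence is 11, 10, 15, 9, 13, 8, 15, 14 (positions 1,2,8,9,10,11,13,15); its 7 consecutive differences strictly alternate in sign, and length 8 is optimal.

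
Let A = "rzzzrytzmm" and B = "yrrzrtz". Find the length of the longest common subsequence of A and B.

A longest common subsequence is rzrtz (length 5); the LCS DP confirms no longer common subsequence exists.

5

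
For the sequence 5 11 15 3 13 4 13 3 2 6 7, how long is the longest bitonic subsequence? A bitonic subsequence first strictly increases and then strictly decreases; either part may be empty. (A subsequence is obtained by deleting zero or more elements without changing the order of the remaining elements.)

Let inc[i] be the LIS ending at i and dec[i] the longest strictly decreasing subsequence starting at i. inc = [1, 2, 3, 1, 3, 2, 3, 1, 1, 3, 4], dec = [4, 4, 5, 2, 4, 3, 3, 2, 1, 1, 1].
max_i inc[i]+dec[i]−1 = 7, with one witness 5, 11, 15, 13, 4, 3, 2.

7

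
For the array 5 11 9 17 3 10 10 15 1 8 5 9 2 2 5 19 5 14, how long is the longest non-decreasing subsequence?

6

One longest non-decreasing subsequence is 5, 9, 10, 10, 15, 19 (positions 1,3,6,7,8,16), of length 6; no longer one exists.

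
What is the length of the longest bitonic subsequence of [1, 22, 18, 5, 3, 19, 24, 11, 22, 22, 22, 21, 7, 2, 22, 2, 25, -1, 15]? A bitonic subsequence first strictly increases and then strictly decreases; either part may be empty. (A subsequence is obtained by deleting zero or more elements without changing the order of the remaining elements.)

Let inc[i] be the LIS ending at i and dec[i] the longest strictly decreasing subsequence starting at i. inc = [1, 2, 2, 2, 2, 3, 4, 3, 4, 4, 4, 4, 3, 2, 5, 2, 6, 1, 4], dec = [2, 6, 5, 4, 3, 5, 6, 4, 5, 5, 5, 4, 3, 2, 3, 2, 2, 1, 1].
max_i inc[i]+dec[i]−1 = 9, with one witness 1, 18, 19, 24, 22, 21, 7, 2, -1.

9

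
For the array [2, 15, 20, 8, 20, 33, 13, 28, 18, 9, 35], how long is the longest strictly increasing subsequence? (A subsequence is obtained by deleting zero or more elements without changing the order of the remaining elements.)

One longest increasing subsequence is 2, 15, 20, 33, 35 (positions 1,2,3,6,11), of length 5; no longer one exists.

5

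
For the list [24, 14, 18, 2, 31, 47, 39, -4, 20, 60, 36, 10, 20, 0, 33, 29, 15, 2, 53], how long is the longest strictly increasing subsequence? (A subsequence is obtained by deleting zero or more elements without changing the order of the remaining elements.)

Let dp[i] be the longest increasing subsequence ending at position i. Then dp = [1, 1, 2, 1, 3, 4, 4, 1, 3, 5, 4, 2, 3, 2, 4, 4, 3, 3, 5].
The maximum is 5; one witness is 14, 18, 31, 47, 60 at positions 2,3,5,6,10.

5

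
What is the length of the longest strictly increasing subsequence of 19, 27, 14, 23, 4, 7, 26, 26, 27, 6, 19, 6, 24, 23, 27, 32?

One longest increasing subsequence is 4, 7, 19, 24, 27, 32 (positions 5,6,11,13,15,16), of length 6; no longer one exists.

6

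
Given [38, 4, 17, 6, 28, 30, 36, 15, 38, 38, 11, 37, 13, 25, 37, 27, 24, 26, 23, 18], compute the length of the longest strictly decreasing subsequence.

One longest decreasing subsequence is 38, 28, 25, 24, 23, 18 (positions 1,5,14,17,19,20), of length 6; no longer one exists.

6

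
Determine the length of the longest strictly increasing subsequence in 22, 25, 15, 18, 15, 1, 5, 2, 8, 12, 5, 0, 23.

5

Let dp[i] be the longest increasing subsequence ending at position i. Then dp = [1, 2, 1, 2, 1, 1, 2, 2, 3, 4, 3, 1, 5].
The maximum is 5; one witness is 1, 5, 8, 12, 23 at positions 6,7,9,10,13.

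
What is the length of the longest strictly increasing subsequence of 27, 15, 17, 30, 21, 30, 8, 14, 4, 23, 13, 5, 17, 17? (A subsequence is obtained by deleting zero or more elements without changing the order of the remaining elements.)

Let dp[i] be the longest increasing subsequence ending at position i. Then dp = [1, 1, 2, 3, 3, 4, 1, 2, 1, 4, 2, 2, 3, 3].
The maximum is 4; one witness is 15, 17, 21, 30 at positions 2,3,5,6.

4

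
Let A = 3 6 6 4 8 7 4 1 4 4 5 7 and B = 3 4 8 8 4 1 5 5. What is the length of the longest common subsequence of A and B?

Backtracking the LCS table gives one alignment: 3 (A1,B1) → 4 (A4,B2) → 8 (A5,B4) → 4 (A7,B5) → 1 (A8,B6) → 5 (A11,B8).
So the longest common subsequence has length 6.

6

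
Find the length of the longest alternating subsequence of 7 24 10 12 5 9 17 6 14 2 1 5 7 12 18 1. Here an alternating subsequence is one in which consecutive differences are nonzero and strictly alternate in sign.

A longest alternating subsequence is 7, 24, 10, 12, 5, 9, 6, 14, 2, 5, 1 (positions 1,2,3,4,5,6,8,9,10,12,16); its 10 consecutive differences strictly alternate in sign, and length 11 is optimal.

11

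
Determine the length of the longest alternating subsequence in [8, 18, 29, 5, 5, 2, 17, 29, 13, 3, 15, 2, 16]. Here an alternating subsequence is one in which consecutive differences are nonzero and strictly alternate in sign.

Track the best alternating length ending on an up-step vs a down-step at each position: up/down = 1/1, 2/1, 2/1, 1/3, 1/3, 1/3, 4/3, 4/1, 4/5, 4/5, 6/5, 1/7, 8/5.
The maximum over both is 8; one such subsequence is 8, 18, 5, 17, 13, 15, 2, 16.

8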